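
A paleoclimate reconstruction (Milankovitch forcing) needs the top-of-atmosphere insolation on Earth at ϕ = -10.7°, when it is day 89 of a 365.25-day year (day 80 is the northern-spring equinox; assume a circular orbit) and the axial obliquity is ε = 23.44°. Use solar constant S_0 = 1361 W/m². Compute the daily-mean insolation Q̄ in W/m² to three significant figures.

Solar longitude: L_s = 360° × (89 − 80)/365.25 = 8.871°.
sin δ = sin 23.44° × sin 8.871° = 0.06134, so δ = +3.517°.
cos h₀ = −tan(-10.7°) tan(+3.517°) = 0.0116, h₀ = 1.5592 rad.
Bracket: h₀ sin ϕ sin δ + cos ϕ cos δ sin h₀ = 1.5592×-0.18567×0.06134 + 0.98261×0.99812×0.99993 = -0.017758 + 0.980694 = 0.962936.
Q̄ = (S_0/π) × [bracket] = (1361/π) × 0.962936 = 417.2 W/m².

Q̄ ≈ 417 W/m²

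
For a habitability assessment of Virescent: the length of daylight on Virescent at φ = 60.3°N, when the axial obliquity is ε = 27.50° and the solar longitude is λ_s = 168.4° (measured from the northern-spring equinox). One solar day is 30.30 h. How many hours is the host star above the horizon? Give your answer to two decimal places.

16.73 h

Solar declination: sin δ = sin ε · sin λ_s = sin 27.50° × sin 168.4° = 0.09285, so δ = +5.327°.
cos H₀ = −tan φ · tan δ = −tan(+60.3°) × tan(+5.327°) = -0.1635, so H₀ = 1.7350 rad = 99.41°.
Daylight = 2H₀/(2π) × 30.30 h = (1.7350/π) × 30.30 = 16.73 h.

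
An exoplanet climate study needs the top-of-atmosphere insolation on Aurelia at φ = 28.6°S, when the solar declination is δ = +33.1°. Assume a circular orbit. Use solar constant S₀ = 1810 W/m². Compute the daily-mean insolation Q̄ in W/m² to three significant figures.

Q̄ ≈ 214 W/m²

cos H₀ = −tan(-28.6°) tan(+33.100°) = 0.3554, H₀ = 1.2074 rad.
Bracket: H₀ sin φ sin δ + cos φ cos δ sin H₀ = 1.2074×-0.47869×0.54610 + 0.87798×0.83772×0.93471 = -0.315630 + 0.687481 = 0.371851.
Q̄ = (S₀/π) × [bracket] = (1810/π) × 0.371851 = 214.2 W/m².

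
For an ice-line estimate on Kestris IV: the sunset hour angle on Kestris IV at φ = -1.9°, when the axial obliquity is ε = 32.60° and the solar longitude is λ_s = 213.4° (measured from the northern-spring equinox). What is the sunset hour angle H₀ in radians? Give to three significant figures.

H₀ = 1.58 rad

Solar declination: sin δ = sin ε · sin λ_s = sin 32.60° × sin 213.4° = -0.29658, so δ = -17.252°.
cos H₀ = −tan φ · tan δ = −tan(-1.9°) × tan(-17.252°) = -0.0103, so H₀ = 1.5811 rad = 90.59°.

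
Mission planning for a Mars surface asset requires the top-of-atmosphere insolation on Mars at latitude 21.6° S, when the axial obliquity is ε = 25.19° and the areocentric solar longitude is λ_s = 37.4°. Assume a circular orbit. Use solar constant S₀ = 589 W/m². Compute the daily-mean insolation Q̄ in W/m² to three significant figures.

Q̄ ≈ 141 W/m²

sin δ = sin 25.19° × sin 37.4° = 0.25851, so δ = +14.982°.
cos H₀ = −tan(-21.6°) tan(+14.982°) = 0.1060, H₀ = 1.4646 rad.
Bracket: H₀ sin φ sin δ + cos φ cos δ sin H₀ = 1.4646×-0.36812×0.25851 + 0.92978×0.96601×0.99437 = -0.139375 + 0.893120 = 0.753745.
Q̄ = (S₀/π) × [bracket] = (589/π) × 0.753745 = 141.3 W/m².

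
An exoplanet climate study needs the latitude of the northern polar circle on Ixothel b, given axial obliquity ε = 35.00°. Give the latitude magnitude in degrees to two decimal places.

55.00°

The polar circle is the lowest latitude that experiences at least one full rotation of continuous daylight at the northern-summer solstice; it lies at |ϕ| = 90° − ε = 90° − 35.00° = 55.00°.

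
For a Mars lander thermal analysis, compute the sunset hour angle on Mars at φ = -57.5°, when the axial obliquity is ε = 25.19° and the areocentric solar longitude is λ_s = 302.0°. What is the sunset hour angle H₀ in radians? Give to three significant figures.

sin δ = sin 25.19° × sin 302.0° = -0.36095, so δ = -21.158°.
cos H₀ = −tan φ · tan δ = −tan(-57.5°) × tan(-21.158°) = -0.6075, so H₀ = 2.2237 rad = 127.41°.

H₀ = 2.22 rad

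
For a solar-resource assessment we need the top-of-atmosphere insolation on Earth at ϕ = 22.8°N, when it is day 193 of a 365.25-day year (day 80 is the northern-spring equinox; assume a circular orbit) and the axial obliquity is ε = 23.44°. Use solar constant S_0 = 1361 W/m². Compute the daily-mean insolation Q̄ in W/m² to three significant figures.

Solar longitude: L_s = 360° × (193 − 80)/365.25 = 111.376°.
sin δ = sin 23.44° × sin 111.376° = 0.37042, so δ = +21.742°.
cos h₀ = −tan(+22.8°) tan(+21.742°) = -0.1676, h₀ = 1.7392 rad.
Bracket: h₀ sin ϕ sin δ + cos ϕ cos δ sin h₀ = 1.7392×0.38752×0.37042 + 0.92186×0.92886×0.98585 = 0.249654 + 0.844163 = 1.093817.
Q̄ = (S_0/π) × [bracket] = (1361/π) × 1.093817 = 473.9 W/m².

Q̄ ≈ 474 W/m²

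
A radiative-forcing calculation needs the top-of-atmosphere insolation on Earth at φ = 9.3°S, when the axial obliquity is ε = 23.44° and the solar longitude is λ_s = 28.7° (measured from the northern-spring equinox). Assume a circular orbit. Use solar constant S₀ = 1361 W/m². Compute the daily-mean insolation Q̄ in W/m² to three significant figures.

Solar declination: sin δ = sin ε · sin λ_s = sin 23.44° × sin 28.7° = 0.19103, so δ = +11.013°.
cos H₀ = −tan(-9.3°) tan(+11.013°) = 0.0319, H₀ = 1.5389 rad.
Bracket: H₀ sin φ sin δ + cos φ cos δ sin H₀ = 1.5389×-0.16160×0.19103 + 0.98686×0.98158×0.99949 = -0.047507 + 0.968188 = 0.920681.
Q̄ = (S₀/π) × [bracket] = (1361/π) × 0.920681 = 398.9 W/m².

Q̄ ≈ 399 W/m²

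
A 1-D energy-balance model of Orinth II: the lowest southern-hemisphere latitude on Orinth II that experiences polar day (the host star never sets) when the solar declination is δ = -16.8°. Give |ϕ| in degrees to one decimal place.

Polar day requires cos h₀ = −tan ϕ tan δ ≤ −1, i.e. tan ϕ tan δ ≥ 1.
The boundary is |tan ϕ| · |tan δ| = 1, so |ϕ| = 90° − |δ| = 90° − 16.8° = 73.2° in the southern hemisphere.

|ϕ| = 73.2°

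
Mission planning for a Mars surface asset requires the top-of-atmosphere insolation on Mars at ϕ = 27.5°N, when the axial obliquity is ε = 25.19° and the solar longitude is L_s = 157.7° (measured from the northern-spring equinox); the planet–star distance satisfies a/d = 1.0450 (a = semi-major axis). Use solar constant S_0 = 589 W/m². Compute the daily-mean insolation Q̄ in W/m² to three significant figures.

Solar declination: sin δ = sin ε · sin L_s = sin 25.19° × sin 157.7° = 0.16150, so δ = +9.294°.
cos h₀ = −tan(+27.5°) tan(+9.294°) = -0.0852, h₀ = 1.6561 rad.
Bracket: h₀ sin ϕ sin δ + cos ϕ cos δ sin h₀ = 1.6561×0.46175×0.16150 + 0.88701×0.98687×0.99636 = 0.123500 + 0.872177 = 0.995677.
Inverse-square distance factor (a/d)² = 1.0450² = 1.092025.
Q̄ = (S_0/π) × 1.092025 × [bracket] = (589/π) × 1.092025 × 0.995677 = 203.9 W/m².

Q̄ ≈ 204 W/m²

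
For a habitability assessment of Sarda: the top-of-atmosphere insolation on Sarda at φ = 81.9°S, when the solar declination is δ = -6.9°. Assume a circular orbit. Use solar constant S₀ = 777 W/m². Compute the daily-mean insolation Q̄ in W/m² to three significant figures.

cos H₀ = −tan(-81.9°) tan(-6.900°) = -0.8503, H₀ = 2.5873 rad.
Bracket: H₀ sin φ sin δ + cos φ cos δ sin H₀ = 2.5873×-0.99002×-0.12014 + 0.14090×0.99276×0.52632 = 0.307736 + 0.073622 = 0.381358.
Q̄ = (S₀/π) × [bracket] = (777/π) × 0.381358 = 94.32 W/m².

Q̄ ≈ 94.3 W/m²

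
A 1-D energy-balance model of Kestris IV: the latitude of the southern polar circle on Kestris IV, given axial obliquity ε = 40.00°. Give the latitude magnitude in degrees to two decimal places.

The polar circle is the lowest latitude that experiences at least one full rotation of continuous darkness at the northern-summer solstice; it lies at |ϕ| = 90° − ε = 90° − 40.00° = 50.00°.

50.00°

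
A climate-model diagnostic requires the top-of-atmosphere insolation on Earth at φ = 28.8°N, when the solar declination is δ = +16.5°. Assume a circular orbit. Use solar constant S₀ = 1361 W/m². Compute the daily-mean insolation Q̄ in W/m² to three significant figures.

cos H₀ = −tan(+28.8°) tan(+16.500°) = -0.1628, H₀ = 1.7344 rad.
Bracket: H₀ sin φ sin δ + cos φ cos δ sin H₀ = 1.7344×0.48175×0.28402 + 0.87631×0.95882×0.98665 = 0.237312 + 0.829007 = 1.066319.
Q̄ = (S₀/π) × [bracket] = (1361/π) × 1.066319 = 462.0 W/m².

Q̄ ≈ 462 W/m²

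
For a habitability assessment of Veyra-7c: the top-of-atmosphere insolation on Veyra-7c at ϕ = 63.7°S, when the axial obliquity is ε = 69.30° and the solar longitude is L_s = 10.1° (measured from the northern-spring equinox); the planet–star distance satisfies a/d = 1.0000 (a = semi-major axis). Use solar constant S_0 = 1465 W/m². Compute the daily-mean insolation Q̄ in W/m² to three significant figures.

Q̄ ≈ 108 W/m²

Solar declination: sin δ = sin ε · sin L_s = sin 69.30° × sin 10.1° = 0.16405, so δ = +9.442°.
cos h₀ = −tan(-63.7°) tan(+9.442°) = 0.3365, h₀ = 1.2276 rad.
Bracket: h₀ sin ϕ sin δ + cos ϕ cos δ sin h₀ = 1.2276×-0.89649×0.16405 + 0.44307×0.98645×0.94169 = -0.180542 + 0.411581 = 0.231039.
Inverse-square distance factor (a/d)² = 1.0000² = 1.000000.
Q̄ = (S_0/π) × [bracket] = (1465/π) × 0.231039 = 107.7 W/m².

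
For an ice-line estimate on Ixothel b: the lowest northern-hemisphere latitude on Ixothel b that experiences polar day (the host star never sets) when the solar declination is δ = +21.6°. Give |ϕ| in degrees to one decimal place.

|ϕ| = 68.4°

Polar day requires cos h₀ = −tan ϕ tan δ ≤ −1, i.e. tan ϕ tan δ ≥ 1.
The boundary is |tan ϕ| · |tan δ| = 1, so |ϕ| = 90° − |δ| = 90° − 21.6° = 68.4° in the northern hemisphere.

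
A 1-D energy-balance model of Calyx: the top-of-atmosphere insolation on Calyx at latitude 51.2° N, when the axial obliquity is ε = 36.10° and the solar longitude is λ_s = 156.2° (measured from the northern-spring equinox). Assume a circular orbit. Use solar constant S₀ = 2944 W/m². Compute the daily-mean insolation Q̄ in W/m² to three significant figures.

Solar declination: sin δ = sin ε · sin λ_s = sin 36.10° × sin 156.2° = 0.23777, so δ = +13.755°.
cos H₀ = −tan(+51.2°) tan(+13.755°) = -0.3045, H₀ = 1.8802 rad.
Bracket: H₀ sin φ sin δ + cos φ cos δ sin H₀ = 1.8802×0.77934×0.23777 + 0.62660×0.97132×0.95253 = 0.348408 + 0.579737 = 0.928145.
Q̄ = (S₀/π) × [bracket] = (2944/π) × 0.928145 = 869.8 W/m².

Q̄ ≈ 870 W/m²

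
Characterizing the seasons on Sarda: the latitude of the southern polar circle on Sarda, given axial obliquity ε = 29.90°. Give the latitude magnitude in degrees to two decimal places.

60.10°

The polar circle is the lowest latitude that experiences at least one full rotation of continuous darkness at the northern-summer solstice; it lies at |ϕ| = 90° − ε = 90° − 29.90° = 60.10°.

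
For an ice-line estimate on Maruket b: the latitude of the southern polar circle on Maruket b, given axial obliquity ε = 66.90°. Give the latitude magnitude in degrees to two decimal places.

23.10°

The polar circle is the lowest latitude that experiences at least one full rotation of continuous darkness at the northern-summer solstice; it lies at |φ| = 90° − ε = 90° − 66.90° = 23.10°.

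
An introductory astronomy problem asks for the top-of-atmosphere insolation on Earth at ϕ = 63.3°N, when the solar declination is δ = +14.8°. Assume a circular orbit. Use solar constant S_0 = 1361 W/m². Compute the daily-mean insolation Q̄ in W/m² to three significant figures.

cos h₀ = −tan(+63.3°) tan(+14.800°) = -0.5253, h₀ = 2.1239 rad.
Bracket: h₀ sin ϕ sin δ + cos ϕ cos δ sin h₀ = 2.1239×0.89337×0.25545 + 0.44932×0.96682×0.85090 = 0.484698 + 0.369641 = 0.854339.
Q̄ = (S_0/π) × [bracket] = (1361/π) × 0.854339 = 370.1 W/m².

Q̄ ≈ 370 W/m²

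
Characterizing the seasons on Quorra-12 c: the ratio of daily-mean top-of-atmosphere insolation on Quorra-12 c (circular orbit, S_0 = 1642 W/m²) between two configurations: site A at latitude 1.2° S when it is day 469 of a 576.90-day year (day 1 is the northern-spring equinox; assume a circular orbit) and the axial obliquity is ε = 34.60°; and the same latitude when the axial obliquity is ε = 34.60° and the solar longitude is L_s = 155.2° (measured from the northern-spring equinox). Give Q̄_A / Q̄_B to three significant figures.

Q̄_A / Q̄_B ≈ 0.901

— Configuration A (ϕ=-1.2°):
Solar longitude: L_s = 360° × (469 − 1)/576.90 = 292.044°.
sin δ = sin 34.60° × sin 292.044° = -0.52633, so δ = -31.758°.
cos h₀ = −tan(-1.2°) tan(-31.758°) = -0.0130, h₀ = 1.5838 rad.
Bracket: h₀ sin ϕ sin δ + cos ϕ cos δ sin h₀ = 1.5838×-0.02094×-0.52633 + 0.99978×0.85028×0.99992 = 0.017456 + 0.850025 = 0.867481.
Q̄ = (S_0/π) × [bracket] = (1642/π) × 0.867481 = 453.40 W/m².
— Configuration B (ϕ=-1.2°):
Solar declination: sin δ = sin ε · sin L_s = sin 34.60° × sin 155.2° = 0.23818, so δ = +13.779°.
cos h₀ = −tan(-1.2°) tan(+13.779°) = 0.0051, h₀ = 1.5657 rad.
Bracket: h₀ sin ϕ sin δ + cos ϕ cos δ sin h₀ = 1.5657×-0.02094×0.23818 + 0.99978×0.97122×0.99999 = -0.007809 + 0.970997 = 0.963188.
Q̄ = (S_0/π) × [bracket] = (1642/π) × 0.963188 = 503.42 W/m².
Ratio Q̄_A / Q̄_B = 453.40 / 503.42 = 0.9006.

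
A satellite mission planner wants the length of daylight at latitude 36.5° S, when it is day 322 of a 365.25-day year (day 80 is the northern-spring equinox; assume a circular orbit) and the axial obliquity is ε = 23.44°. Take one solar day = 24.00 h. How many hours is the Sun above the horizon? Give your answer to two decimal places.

14.06 h

Solar longitude: L_s = 360° × (322 − 80)/365.25 = 238.522°.
sin δ = sin 23.44° × sin 238.522° = -0.33925, so δ = -19.831°.
cos h₀ = −tan ϕ · tan δ = −tan(-36.5°) × tan(-19.831°) = -0.2669, so h₀ = 1.8409 rad = 105.48°.
Daylight = 2h₀/(2π) × 24.00 h = (1.8409/π) × 24.00 = 14.06 h.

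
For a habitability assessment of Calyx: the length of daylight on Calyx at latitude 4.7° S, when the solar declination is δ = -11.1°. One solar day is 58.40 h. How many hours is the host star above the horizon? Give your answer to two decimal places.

cos h₀ = −tan ϕ · tan δ = −tan(-4.7°) × tan(-11.100°) = -0.0161, so h₀ = 1.5869 rad = 90.92°.
Daylight = 2h₀/(2π) × 58.40 h = (1.5869/π) × 58.40 = 29.50 h.

29.50 h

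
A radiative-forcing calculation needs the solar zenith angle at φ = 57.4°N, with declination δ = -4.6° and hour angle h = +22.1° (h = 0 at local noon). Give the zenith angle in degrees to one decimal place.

cos θ_z = sin φ sin δ + cos φ cos δ cos h = -0.067564 + 0.497579 = 0.430015.
θ_z = arccos(0.430015) = 64.5°.

θ_z = 64.5°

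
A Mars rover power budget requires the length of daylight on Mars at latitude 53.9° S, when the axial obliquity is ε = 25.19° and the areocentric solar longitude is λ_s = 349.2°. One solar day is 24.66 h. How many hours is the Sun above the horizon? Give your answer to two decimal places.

sin δ = sin 25.19° × sin 349.2° = -0.07975, so δ = -4.574°.
cos H₀ = −tan φ · tan δ = −tan(-53.9°) × tan(-4.574°) = -0.1097, so H₀ = 1.6807 rad = 96.30°.
Daylight = 2H₀/(2π) × 24.66 h = (1.6807/π) × 24.66 = 13.19 h.

13.19 h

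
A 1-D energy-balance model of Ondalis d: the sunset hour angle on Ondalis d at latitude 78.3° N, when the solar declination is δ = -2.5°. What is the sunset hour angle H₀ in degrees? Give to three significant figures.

H₀ = 77.8°

cos H₀ = −tan φ · tan δ = −tan(+78.3°) × tan(-2.500°) = 0.2108, so H₀ = 1.3584 rad = 77.83°.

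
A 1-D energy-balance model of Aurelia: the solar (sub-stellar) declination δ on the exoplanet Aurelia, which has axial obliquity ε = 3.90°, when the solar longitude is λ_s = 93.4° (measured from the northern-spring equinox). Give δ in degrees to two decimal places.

δ = +3.89°

sin δ = sin ε · sin λ_s = sin 3.90° × sin 93.4° = 0.067896.
δ = arcsin(0.067896) = +3.89°.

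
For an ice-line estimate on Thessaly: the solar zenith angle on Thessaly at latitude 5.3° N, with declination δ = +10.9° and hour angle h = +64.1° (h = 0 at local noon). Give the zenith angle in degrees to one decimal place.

θ_z = 63.6°

cos θ_z = sin ϕ sin δ + cos ϕ cos δ cos h = 0.017467 + 0.427088 = 0.444555.
θ_z = arccos(0.444555) = 63.6°.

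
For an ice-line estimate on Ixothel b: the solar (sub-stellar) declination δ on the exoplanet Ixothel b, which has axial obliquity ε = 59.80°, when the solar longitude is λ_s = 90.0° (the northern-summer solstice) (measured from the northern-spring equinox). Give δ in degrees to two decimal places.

δ = +59.80°

sin δ = sin ε · sin λ_s = sin 59.80° × sin 90.0° = 0.864275.
δ = arcsin(0.864275) = +59.80°.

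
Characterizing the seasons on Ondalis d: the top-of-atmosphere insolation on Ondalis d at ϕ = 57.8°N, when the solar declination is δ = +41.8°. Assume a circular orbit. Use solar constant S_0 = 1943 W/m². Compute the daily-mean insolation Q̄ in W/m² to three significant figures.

Q̄ ≈ 1.10e+03 W/m²

cos h₀ = −tan(+57.8°) tan(+41.800°) = -1.4198 ≤ −1 ⇒ polar day, h₀ = π.
Bracket: h₀ sin ϕ sin δ + cos ϕ cos δ sin h₀ = 3.1416×0.84619×0.66653 + 0.53288×0.74548×0.00000 = 1.771897 + 0.000000 = 1.771897.
Q̄ = (S_0/π) × [bracket] = (1943/π) × 1.771897 = 1096 W/m².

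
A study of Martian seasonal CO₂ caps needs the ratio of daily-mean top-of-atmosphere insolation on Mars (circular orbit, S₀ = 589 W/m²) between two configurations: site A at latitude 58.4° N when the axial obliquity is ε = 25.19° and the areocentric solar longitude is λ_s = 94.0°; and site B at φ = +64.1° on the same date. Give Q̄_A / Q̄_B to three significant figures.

Q̄_A / Q̄_B ≈ 0.989

— Configuration A (φ=+58.4°):
sin δ = sin 25.19° × sin 94.0° = 0.42458, so δ = +25.124°.
cos H₀ = −tan(+58.4°) tan(+25.124°) = -0.7623, H₀ = 2.4376 rad.
Bracket: H₀ sin φ sin δ + cos φ cos δ sin H₀ = 2.4376×0.85173×0.42458 + 0.52399×0.90539×0.64726 = 0.881503 + 0.307070 = 1.188573.
Q̄ = (S₀/π) × [bracket] = (589/π) × 1.188573 = 222.84 W/m².
— Configuration B (φ=+64.1°):
cos H₀ = −tan(+64.1°) tan(+25.124°) = -0.9658, H₀ = 2.8792 rad.
Bracket: H₀ sin φ sin δ + cos φ cos δ sin H₀ = 2.8792×0.89956×0.42458 + 0.43680×0.90539×0.25940 = 1.099668 + 0.102586 = 1.202254.
Q̄ = (S₀/π) × [bracket] = (589/π) × 1.202254 = 225.40 W/m².
Ratio Q̄_A / Q̄_B = 222.84 / 225.40 = 0.9886.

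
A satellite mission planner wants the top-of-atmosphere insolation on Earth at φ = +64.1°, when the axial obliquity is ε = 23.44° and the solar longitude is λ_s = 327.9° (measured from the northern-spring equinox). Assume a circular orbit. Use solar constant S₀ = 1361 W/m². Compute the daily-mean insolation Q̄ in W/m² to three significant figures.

Q̄ ≈ 74.2 W/m²

Solar declination: sin δ = sin ε · sin λ_s = sin 23.44° × sin 327.9° = -0.21138, so δ = -12.203°.
cos H₀ = −tan(+64.1°) tan(-12.203°) = 0.4454, H₀ = 1.1092 rad.
Bracket: H₀ sin φ sin δ + cos φ cos δ sin H₀ = 1.1092×0.89956×-0.21138 + 0.43680×0.97740×0.89534 = -0.210913 + 0.382246 = 0.171333.
Q̄ = (S₀/π) × [bracket] = (1361/π) × 0.171333 = 74.22 W/m².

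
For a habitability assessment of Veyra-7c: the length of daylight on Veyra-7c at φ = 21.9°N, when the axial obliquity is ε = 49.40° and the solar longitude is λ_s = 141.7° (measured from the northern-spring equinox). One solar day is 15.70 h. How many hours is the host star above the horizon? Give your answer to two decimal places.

Solar declination: sin δ = sin ε · sin λ_s = sin 49.40° × sin 141.7° = 0.47058, so δ = +28.072°.
cos H₀ = −tan φ · tan δ = −tan(+21.9°) × tan(+28.072°) = -0.2144, so H₀ = 1.7869 rad = 102.38°.
Daylight = 2H₀/(2π) × 15.70 h = (1.7869/π) × 15.70 = 8.93 h.

8.93 h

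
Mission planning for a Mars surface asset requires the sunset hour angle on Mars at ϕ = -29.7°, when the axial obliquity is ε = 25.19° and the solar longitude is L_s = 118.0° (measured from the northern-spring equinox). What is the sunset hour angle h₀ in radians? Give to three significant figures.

Solar declination: sin δ = sin ε · sin L_s = sin 25.19° × sin 118.0° = 0.37580, so δ = +22.074°.
cos h₀ = −tan ϕ · tan δ = −tan(-29.7°) × tan(+22.074°) = 0.2313, so h₀ = 1.3374 rad = 76.63°.

h₀ = 1.34 rad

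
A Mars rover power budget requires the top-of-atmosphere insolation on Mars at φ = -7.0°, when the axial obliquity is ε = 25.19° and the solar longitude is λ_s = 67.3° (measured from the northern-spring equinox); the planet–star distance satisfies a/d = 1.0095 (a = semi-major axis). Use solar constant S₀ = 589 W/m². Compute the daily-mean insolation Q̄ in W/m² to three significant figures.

Solar declination: sin δ = sin ε · sin λ_s = sin 25.19° × sin 67.3° = 0.39265, so δ = +23.120°.
cos H₀ = −tan(-7.0°) tan(+23.120°) = 0.0524, H₀ = 1.5184 rad.
Bracket: H₀ sin φ sin δ + cos φ cos δ sin H₀ = 1.5184×-0.12187×0.39265 + 0.99255×0.91969×0.99863 = -0.072659 + 0.911588 = 0.838929.
Inverse-square distance factor (a/d)² = 1.0095² = 1.019090.
Q̄ = (S₀/π) × 1.019090 × [bracket] = (589/π) × 1.019090 × 0.838929 = 160.3 W/m².

Q̄ ≈ 160 W/m²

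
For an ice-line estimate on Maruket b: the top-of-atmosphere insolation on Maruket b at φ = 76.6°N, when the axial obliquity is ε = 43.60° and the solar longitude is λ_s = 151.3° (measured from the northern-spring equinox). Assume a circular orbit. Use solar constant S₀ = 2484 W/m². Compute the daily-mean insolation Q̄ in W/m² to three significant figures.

Q̄ ≈ 800 W/m²

Solar declination: sin δ = sin ε · sin λ_s = sin 43.60° × sin 151.3° = 0.33117, so δ = +19.340°.
cos H₀ = −tan(+76.6°) tan(+19.340°) = -1.4732 ≤ −1 ⇒ polar day, H₀ = π.
Bracket: H₀ sin φ sin δ + cos φ cos δ sin H₀ = 3.1416×0.97278×0.33117 + 0.23175×0.94357×0.00000 = 1.012084 + 0.000000 = 1.012084.
Q̄ = (S₀/π) × [bracket] = (2484/π) × 1.012084 = 800.2 W/m².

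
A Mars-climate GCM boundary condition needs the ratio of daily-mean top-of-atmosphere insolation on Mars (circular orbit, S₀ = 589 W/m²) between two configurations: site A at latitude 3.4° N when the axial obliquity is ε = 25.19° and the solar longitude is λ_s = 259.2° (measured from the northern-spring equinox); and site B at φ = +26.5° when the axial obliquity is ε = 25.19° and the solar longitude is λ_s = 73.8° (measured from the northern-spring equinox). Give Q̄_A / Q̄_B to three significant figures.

— Configuration A (φ=+3.4°):
Solar declination: sin δ = sin ε · sin λ_s = sin 25.19° × sin 259.2° = -0.41808, so δ = -24.714°.
cos H₀ = −tan(+3.4°) tan(-24.714°) = 0.0273, H₀ = 1.5434 rad.
Bracket: H₀ sin φ sin δ + cos φ cos δ sin H₀ = 1.5434×0.05931×-0.41808 + 0.99824×0.90841×0.99963 = -0.038271 + 0.906476 = 0.868205.
Q̄ = (S₀/π) × [bracket] = (589/π) × 0.868205 = 162.78 W/m².
— Configuration B (φ=+26.5°):
Solar declination: sin δ = sin ε · sin λ_s = sin 25.19° × sin 73.8° = 0.40872, so δ = +24.125°.
cos H₀ = −tan(+26.5°) tan(+24.125°) = -0.2233, H₀ = 1.7960 rad.
Bracket: H₀ sin φ sin δ + cos φ cos δ sin H₀ = 1.7960×0.44620×0.40872 + 0.89493×0.91266×0.97475 = 0.327538 + 0.796143 = 1.123681.
Q̄ = (S₀/π) × [bracket] = (589/π) × 1.123681 = 210.67 W/m².
Ratio Q̄_A / Q̄_B = 162.78 / 210.67 = 0.7727.

Q̄_A / Q̄_B ≈ 0.773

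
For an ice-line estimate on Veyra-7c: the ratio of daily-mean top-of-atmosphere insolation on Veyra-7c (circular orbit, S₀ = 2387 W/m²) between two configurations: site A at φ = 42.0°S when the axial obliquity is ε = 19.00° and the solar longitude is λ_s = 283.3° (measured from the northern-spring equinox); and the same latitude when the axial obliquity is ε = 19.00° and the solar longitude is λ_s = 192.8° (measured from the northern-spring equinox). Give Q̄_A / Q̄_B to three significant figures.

— Configuration A (φ=-42.0°):
Solar declination: sin δ = sin ε · sin λ_s = sin 19.00° × sin 283.3° = -0.31684, so δ = -18.472°.
cos H₀ = −tan(-42.0°) tan(-18.472°) = -0.3008, H₀ = 1.8763 rad.
Bracket: H₀ sin φ sin δ + cos φ cos δ sin H₀ = 1.8763×-0.66913×-0.31684 + 0.74314×0.94848×0.95369 = 0.397789 + 0.672212 = 1.070001.
Q̄ = (S₀/π) × [bracket] = (2387/π) × 1.070001 = 812.99 W/m².
— Configuration B (φ=-42.0°):
Solar declination: sin δ = sin ε · sin λ_s = sin 19.00° × sin 192.8° = -0.07213, so δ = -4.136°.
cos H₀ = −tan(-42.0°) tan(-4.136°) = -0.0651, H₀ = 1.6360 rad.
Bracket: H₀ sin φ sin δ + cos φ cos δ sin H₀ = 1.6360×-0.66913×-0.07213 + 0.74314×0.99740×0.99788 = 0.078960 + 0.739636 = 0.818596.
Q̄ = (S₀/π) × [bracket] = (2387/π) × 0.818596 = 621.97 W/m².
Ratio Q̄_A / Q̄_B = 812.99 / 621.97 = 1.307.

Q̄_A / Q̄_B ≈ 1.31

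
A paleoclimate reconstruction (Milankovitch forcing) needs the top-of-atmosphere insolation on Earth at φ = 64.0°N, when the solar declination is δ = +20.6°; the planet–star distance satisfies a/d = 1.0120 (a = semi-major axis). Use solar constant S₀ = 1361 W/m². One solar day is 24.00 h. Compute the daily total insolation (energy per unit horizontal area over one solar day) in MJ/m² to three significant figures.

cos H₀ = −tan(+64.0°) tan(+20.600°) = -0.7707, H₀ = 2.4507 rad.
Bracket: H₀ sin φ sin δ + cos φ cos δ sin H₀ = 2.4507×0.89879×0.35184 + 0.43837×0.93606×0.63725 = 0.774986 + 0.261490 = 1.036476.
Inverse-square distance factor (a/d)² = 1.0120² = 1.024144.
Q̄ = (S₀/π) × 1.024144 × [bracket] = (1361/π) × 1.024144 × 1.036476 = 459.86 W/m².
Daily total = Q̄ × 24.00 h × 3600 s/h = 459.86 × 24.00 × 3600 / 10⁶ = 39.73 MJ/m².

39.7 MJ/m²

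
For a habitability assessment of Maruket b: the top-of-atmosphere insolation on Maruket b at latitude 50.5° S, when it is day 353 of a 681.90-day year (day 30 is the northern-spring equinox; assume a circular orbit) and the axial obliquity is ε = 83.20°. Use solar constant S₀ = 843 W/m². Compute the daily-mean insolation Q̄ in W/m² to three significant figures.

Solar longitude: λ_s = 360° × (353 − 30)/681.90 = 170.524°.
sin δ = sin 83.20° × sin 170.524° = 0.16348, so δ = +9.409°.
cos H₀ = −tan(-50.5°) tan(+9.409°) = 0.2010, H₀ = 1.3684 rad.
Bracket: H₀ sin φ sin δ + cos φ cos δ sin H₀ = 1.3684×-0.77162×0.16348 + 0.63608×0.98655×0.97959 = -0.172616 + 0.614717 = 0.442101.
Q̄ = (S₀/π) × [bracket] = (843/π) × 0.442101 = 118.6 W/m².

Q̄ ≈ 119 W/m²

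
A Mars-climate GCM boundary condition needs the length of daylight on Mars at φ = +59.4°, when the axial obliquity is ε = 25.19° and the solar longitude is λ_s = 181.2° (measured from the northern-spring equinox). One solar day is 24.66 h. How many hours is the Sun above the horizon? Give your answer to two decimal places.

Solar declination: sin δ = sin ε · sin λ_s = sin 25.19° × sin 181.2° = -0.00891, so δ = -0.511°.
cos H₀ = −tan φ · tan δ = −tan(+59.4°) × tan(-0.511°) = 0.0151, so H₀ = 1.5557 rad = 89.14°.
Daylight = 2H₀/(2π) × 24.66 h = (1.5557/π) × 24.66 = 12.21 h.

12.21 h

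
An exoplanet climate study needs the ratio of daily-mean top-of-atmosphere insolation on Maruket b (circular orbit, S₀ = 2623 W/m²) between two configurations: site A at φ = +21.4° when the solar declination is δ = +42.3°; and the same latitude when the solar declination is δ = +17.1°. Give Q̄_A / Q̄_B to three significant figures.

Q̄_A / Q̄_B ≈ 1.05

— Configuration A (φ=+21.4°):
cos H₀ = −tan(+21.4°) tan(+42.300°) = -0.3566, H₀ = 1.9354 rad.
Bracket: H₀ sin φ sin δ + cos φ cos δ sin H₀ = 1.9354×0.36488×0.67301 + 0.93106×0.73963×0.93426 = 0.475272 + 0.643369 = 1.118641.
Q̄ = (S₀/π) × [bracket] = (2623/π) × 1.118641 = 933.98 W/m².
— Configuration B (φ=+21.4°):
cos H₀ = −tan(+21.4°) tan(+17.100°) = -0.1206, H₀ = 1.6917 rad.
Bracket: H₀ sin φ sin δ + cos φ cos δ sin H₀ = 1.6917×0.36488×0.29404 + 0.93106×0.95579×0.99271 = 0.181501 + 0.883410 = 1.064911.
Q̄ = (S₀/π) × [bracket] = (2623/π) × 1.064911 = 889.12 W/m².
Ratio Q̄_A / Q̄_B = 933.98 / 889.12 = 1.050.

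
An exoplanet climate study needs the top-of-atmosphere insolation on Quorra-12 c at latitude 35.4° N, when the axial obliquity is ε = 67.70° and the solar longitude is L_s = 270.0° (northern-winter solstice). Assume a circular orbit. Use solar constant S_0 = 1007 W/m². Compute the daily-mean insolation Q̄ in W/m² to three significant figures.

Solar declination: sin δ = sin ε · sin L_s = sin 67.70° × sin 270.0° = -0.92521, so δ = -67.700°.
cos h₀ = −tan(+35.4°) tan(-67.700°) = 1.7328 ≥ 1 ⇒ polar night, h₀ = 0 and Q̄ = 0.

Q̄ ≈ 0.00 W/m²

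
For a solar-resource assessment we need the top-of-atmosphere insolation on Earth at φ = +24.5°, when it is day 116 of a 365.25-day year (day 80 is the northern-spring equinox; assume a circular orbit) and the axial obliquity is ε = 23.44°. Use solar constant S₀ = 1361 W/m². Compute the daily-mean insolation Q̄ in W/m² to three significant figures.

Q̄ ≈ 451 W/m²

Solar longitude: λ_s = 360° × (116 − 80)/365.25 = 35.483°.
sin δ = sin 23.44° × sin 35.483° = 0.23090, so δ = +13.350°.
cos H₀ = −tan(+24.5°) tan(+13.350°) = -0.1081, H₀ = 1.6792 rad.
Bracket: H₀ sin φ sin δ + cos φ cos δ sin H₀ = 1.6792×0.41469×0.23090 + 0.90996×0.97298×0.99413 = 0.160787 + 0.880176 = 1.040963.
Q̄ = (S₀/π) × [bracket] = (1361/π) × 1.040963 = 451.0 W/m².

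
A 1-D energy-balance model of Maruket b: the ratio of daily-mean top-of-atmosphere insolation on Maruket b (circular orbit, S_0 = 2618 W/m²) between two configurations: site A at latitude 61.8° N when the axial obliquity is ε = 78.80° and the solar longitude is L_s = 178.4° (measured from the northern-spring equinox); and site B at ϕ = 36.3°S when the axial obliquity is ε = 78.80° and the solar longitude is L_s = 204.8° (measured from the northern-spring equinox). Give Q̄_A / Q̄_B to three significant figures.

Q̄_A / Q̄_B ≈ 0.441

— Configuration A (ϕ=+61.8°):
Solar declination: sin δ = sin ε · sin L_s = sin 78.80° × sin 178.4° = 0.02739, so δ = +1.570°.
cos h₀ = −tan(+61.8°) tan(+1.570°) = -0.0511, h₀ = 1.6219 rad.
Bracket: h₀ sin ϕ sin δ + cos ϕ cos δ sin h₀ = 1.6219×0.88130×0.02739 + 0.47255×0.99962×0.99869 = 0.039151 + 0.471752 = 0.510903.
Q̄ = (S_0/π) × [bracket] = (2618/π) × 0.510903 = 425.75 W/m².
— Configuration B (ϕ=-36.3°):
Solar declination: sin δ = sin ε · sin L_s = sin 78.80° × sin 204.8° = -0.41146, so δ = -24.297°.
cos h₀ = −tan(-36.3°) tan(-24.297°) = -0.3316, h₀ = 1.9088 rad.
Bracket: h₀ sin ϕ sin δ + cos ϕ cos δ sin h₀ = 1.9088×-0.59201×-0.41146 + 0.80593×0.91143×0.94341 = 0.464962 + 0.692981 = 1.157943.
Q̄ = (S_0/π) × [bracket] = (2618/π) × 1.157943 = 964.95 W/m².
Ratio Q̄_A / Q̄_B = 425.75 / 964.95 = 0.4412.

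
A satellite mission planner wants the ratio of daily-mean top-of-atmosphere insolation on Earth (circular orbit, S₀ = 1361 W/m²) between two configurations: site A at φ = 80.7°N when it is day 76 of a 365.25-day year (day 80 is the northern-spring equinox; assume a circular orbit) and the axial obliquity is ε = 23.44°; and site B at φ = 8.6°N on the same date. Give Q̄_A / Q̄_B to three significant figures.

— Configuration A (φ=+80.7°):
Solar longitude: λ_s = 360° × (76 − 80)/365.25 = -3.943°, i.e. -3.943° + 360° = 356.057°.
sin δ = sin 23.44° × sin 356.057° = -0.02735, so δ = -1.567°.
cos H₀ = −tan(+80.7°) tan(-1.567°) = 0.1671, H₀ = 1.4029 rad.
Bracket: H₀ sin φ sin δ + cos φ cos δ sin H₀ = 1.4029×0.98686×-0.02735 + 0.16160×0.99963×0.98594 = -0.037865 + 0.159269 = 0.121404.
Q̄ = (S₀/π) × [bracket] = (1361/π) × 0.121404 = 52.595 W/m².
— Configuration B (φ=+8.6°):
cos H₀ = −tan(+8.6°) tan(-1.567°) = 0.0041, H₀ = 1.5667 rad.
Bracket: H₀ sin φ sin δ + cos φ cos δ sin H₀ = 1.5667×0.14954×-0.02735 + 0.98876×0.99963×0.99999 = -0.006408 + 0.988384 = 0.981976.
Q̄ = (S₀/π) × [bracket] = (1361/π) × 0.981976 = 425.41 W/m².
Ratio Q̄_A / Q̄_B = 52.595 / 425.41 = 0.1236.

Q̄_A / Q̄_B ≈ 0.124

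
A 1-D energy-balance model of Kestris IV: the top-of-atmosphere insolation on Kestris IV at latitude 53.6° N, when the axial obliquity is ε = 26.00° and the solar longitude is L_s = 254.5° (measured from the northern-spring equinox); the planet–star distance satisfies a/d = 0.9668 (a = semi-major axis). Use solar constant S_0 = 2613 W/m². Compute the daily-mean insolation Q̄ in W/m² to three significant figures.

Solar declination: sin δ = sin ε · sin L_s = sin 26.00° × sin 254.5° = -0.42243, so δ = -24.988°.
cos h₀ = −tan(+53.6°) tan(-24.988°) = 0.6321, h₀ = 0.8865 rad.
Bracket: h₀ sin ϕ sin δ + cos ϕ cos δ sin h₀ = 0.8865×0.80489×-0.42243 + 0.59342×0.90640×0.77486 = -0.301419 + 0.416779 = 0.115360.
Inverse-square distance factor (a/d)² = 0.9668² = 0.934702.
Q̄ = (S_0/π) × 0.934702 × [bracket] = (2613/π) × 0.934702 × 0.115360 = 89.68 W/m².

Q̄ ≈ 89.7 W/m²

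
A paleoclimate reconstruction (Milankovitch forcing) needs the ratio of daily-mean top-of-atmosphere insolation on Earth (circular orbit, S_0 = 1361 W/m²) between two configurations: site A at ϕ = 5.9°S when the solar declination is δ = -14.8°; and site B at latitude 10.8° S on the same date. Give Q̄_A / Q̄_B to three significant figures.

Q̄_A / Q̄_B ≈ 0.978

— Configuration A (ϕ=-5.9°):
cos h₀ = −tan(-5.9°) tan(-14.800°) = -0.0273, h₀ = 1.5981 rad.
Bracket: h₀ sin ϕ sin δ + cos ϕ cos δ sin h₀ = 1.5981×-0.10279×-0.25545 + 0.99470×0.96682×0.99963 = 0.041962 + 0.961340 = 1.003302.
Q̄ = (S_0/π) × [bracket] = (1361/π) × 1.003302 = 434.65 W/m².
— Configuration B (ϕ=-10.8°):
cos h₀ = −tan(-10.8°) tan(-14.800°) = -0.0504, h₀ = 1.6212 rad.
Bracket: h₀ sin ϕ sin δ + cos ϕ cos δ sin h₀ = 1.6212×-0.18738×-0.25545 + 0.98229×0.96682×0.99873 = 0.077601 + 0.948492 = 1.026093.
Q̄ = (S_0/π) × [bracket] = (1361/π) × 1.026093 = 444.52 W/m².
Ratio Q̄_A / Q̄_B = 434.65 / 444.52 = 0.9778.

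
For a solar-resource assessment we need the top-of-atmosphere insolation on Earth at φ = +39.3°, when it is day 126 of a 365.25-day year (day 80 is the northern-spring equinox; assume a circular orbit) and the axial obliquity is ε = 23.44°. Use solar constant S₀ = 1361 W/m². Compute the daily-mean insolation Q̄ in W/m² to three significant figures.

Q̄ ≈ 453 W/m²

Solar longitude: λ_s = 360° × (126 − 80)/365.25 = 45.339°.
sin δ = sin 23.44° × sin 45.339° = 0.28294, so δ = +16.436°.
cos H₀ = −tan(+39.3°) tan(+16.436°) = -0.2414, H₀ = 1.8147 rad.
Bracket: H₀ sin φ sin δ + cos φ cos δ sin H₀ = 1.8147×0.63338×0.28294 + 0.77384×0.95914×0.97041 = 0.325210 + 0.720259 = 1.045469.
Q̄ = (S₀/π) × [bracket] = (1361/π) × 1.045469 = 452.9 W/m².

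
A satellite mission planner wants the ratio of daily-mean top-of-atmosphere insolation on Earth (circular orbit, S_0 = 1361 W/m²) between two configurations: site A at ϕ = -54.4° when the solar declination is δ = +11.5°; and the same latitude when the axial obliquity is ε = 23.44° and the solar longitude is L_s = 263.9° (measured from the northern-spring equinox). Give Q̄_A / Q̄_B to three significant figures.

— Configuration A (ϕ=-54.4°):
cos h₀ = −tan(-54.4°) tan(+11.500°) = 0.2842, h₀ = 1.2826 rad.
Bracket: h₀ sin ϕ sin δ + cos ϕ cos δ sin h₀ = 1.2826×-0.81310×0.19937 + 0.58212×0.97992×0.95877 = -0.207919 + 0.546912 = 0.338993.
Q̄ = (S_0/π) × [bracket] = (1361/π) × 0.338993 = 146.86 W/m².
— Configuration B (ϕ=-54.4°):
Solar declination: sin δ = sin ε · sin L_s = sin 23.44° × sin 263.9° = -0.39554, so δ = -23.299°.
cos h₀ = −tan(-54.4°) tan(-23.299°) = -0.6015, h₀ = 2.2162 rad.
Bracket: h₀ sin ϕ sin δ + cos ϕ cos δ sin h₀ = 2.2162×-0.81310×-0.39554 + 0.58212×0.91845×0.79885 = 0.712760 + 0.427104 = 1.139864.
Q̄ = (S_0/π) × [bracket] = (1361/π) × 1.139864 = 493.81 W/m².
Ratio Q̄_A / Q̄_B = 146.86 / 493.81 = 0.2974.

Q̄_A / Q̄_B ≈ 0.297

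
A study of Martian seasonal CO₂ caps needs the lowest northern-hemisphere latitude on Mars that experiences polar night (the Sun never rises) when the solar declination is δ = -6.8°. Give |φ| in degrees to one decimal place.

Polar night requires cos H₀ = −tan φ tan δ ≥ 1, i.e. tan φ tan δ ≤ −1.
The boundary is |tan φ| · |tan δ| = 1, so |φ| = 90° − |δ| = 90° − 6.8° = 83.2° in the northern hemisphere.

|φ| = 83.2°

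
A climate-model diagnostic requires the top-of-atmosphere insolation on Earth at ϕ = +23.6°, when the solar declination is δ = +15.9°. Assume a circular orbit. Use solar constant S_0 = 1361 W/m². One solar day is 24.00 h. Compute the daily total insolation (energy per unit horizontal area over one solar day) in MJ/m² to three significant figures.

cos h₀ = −tan(+23.6°) tan(+15.900°) = -0.1245, h₀ = 1.6956 rad.
Bracket: h₀ sin ϕ sin δ + cos ϕ cos δ sin h₀ = 1.6956×0.40035×0.27396 + 0.91636×0.96174×0.99223 = 0.185973 + 0.874452 = 1.060425.
Q̄ = (S_0/π) × [bracket] = (1361/π) × 1.060425 = 459.40 W/m².
Daily total = Q̄ × 24.00 h × 3600 s/h = 459.40 × 24.00 × 3600 / 10⁶ = 39.69 MJ/m².

39.7 MJ/m²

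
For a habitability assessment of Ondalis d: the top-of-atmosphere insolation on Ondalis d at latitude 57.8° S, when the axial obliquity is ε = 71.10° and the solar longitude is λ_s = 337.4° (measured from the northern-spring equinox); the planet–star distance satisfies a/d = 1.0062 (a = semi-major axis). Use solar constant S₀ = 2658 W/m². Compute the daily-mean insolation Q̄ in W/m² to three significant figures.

Solar declination: sin δ = sin ε · sin λ_s = sin 71.10° × sin 337.4° = -0.36358, so δ = -21.320°.
cos H₀ = −tan(-57.8°) tan(-21.320°) = -0.6198, H₀ = 2.2392 rad.
Bracket: H₀ sin φ sin δ + cos φ cos δ sin H₀ = 2.2392×-0.84619×-0.36358 + 0.53288×0.93156×0.78479 = 0.688907 + 0.389577 = 1.078484.
Inverse-square distance factor (a/d)² = 1.0062² = 1.012438.
Q̄ = (S₀/π) × 1.012438 × [bracket] = (2658/π) × 1.012438 × 1.078484 = 923.8 W/m².

Q̄ ≈ 924 W/m²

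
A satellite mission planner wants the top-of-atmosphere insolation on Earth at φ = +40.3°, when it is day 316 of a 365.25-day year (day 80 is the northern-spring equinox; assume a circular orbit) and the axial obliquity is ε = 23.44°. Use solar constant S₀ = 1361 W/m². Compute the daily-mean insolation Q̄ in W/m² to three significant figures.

Q̄ ≈ 187 W/m²

Solar longitude: λ_s = 360° × (316 − 80)/365.25 = 232.608°.
sin δ = sin 23.44° × sin 232.608° = -0.31604, so δ = -18.424°.
cos H₀ = −tan(+40.3°) tan(-18.424°) = 0.2825, H₀ = 1.2844 rad.
Bracket: H₀ sin φ sin δ + cos φ cos δ sin H₀ = 1.2844×0.64679×-0.31604 + 0.76267×0.94875×0.95927 = -0.262546 + 0.694112 = 0.431566.
Q̄ = (S₀/π) × [bracket] = (1361/π) × 0.431566 = 187.0 W/m².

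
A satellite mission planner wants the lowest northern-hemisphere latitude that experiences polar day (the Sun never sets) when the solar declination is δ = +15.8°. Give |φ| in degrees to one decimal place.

Polar day requires cos H₀ = −tan φ tan δ ≤ −1, i.e. tan φ tan δ ≥ 1.
The boundary is |tan φ| · |tan δ| = 1, so |φ| = 90° − |δ| = 90° − 15.8° = 74.2° in the northern hemisphere.

|φ| = 74.2°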